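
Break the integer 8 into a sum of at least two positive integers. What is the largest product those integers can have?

18

Fill g[k] for k=2..8: at each k try every first piece i and multiply by the better of (k−i) uncut or g[k−i].
g[2] = 1*max(1,0) = 1*1 = 1
g[3] = 1*max(2,1) = 1*2 = 2
g[4] = 2*max(2,1) = 2*2 = 4
g[5] = 2*max(3,2) = 2*3 = 6
g[6] = 3*max(3,2) = 3*3 = 9
g[7] = 2*max(5,6) = 2*6 = 12
g[8] = 2*max(6,9) = 2*9 = 18
One optimal split: 3 + 3 + 2; product 3*3*2 = 18.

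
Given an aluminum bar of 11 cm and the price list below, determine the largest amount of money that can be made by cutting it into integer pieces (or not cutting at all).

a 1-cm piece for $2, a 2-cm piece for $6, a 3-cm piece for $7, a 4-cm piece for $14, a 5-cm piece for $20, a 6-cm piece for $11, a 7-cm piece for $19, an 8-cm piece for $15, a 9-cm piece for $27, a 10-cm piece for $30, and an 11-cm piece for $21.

Build r[k] bottom-up: r[k] = max over allowed piece i of (p[i] + r[k−i]).
r[1] = 2
r[2] = max(2+2, 6+0) = 6
r[3] = max(2+6, 6+2, 7+0) = 8
r[4] = max(2+8, 6+6, 7+2, 14+0) = 14
r[5] = max(2+14, 6+8, 7+6, 14+2, 20+0) = 20
r[6] = max(2+20, 6+14, 7+8, 14+6, 20+2, 11+0) = 22
r[7] = max(2+22, 6+20, 7+14, …, 11+2, 19+0) = 26
r[8] = max(2+26, 6+22, 7+20, …, 19+2, 15+0) = 28
r[9] = max(2+28, 6+26, 7+22, …, 15+2, 27+0) = 34
r[10] = max(2+34, 6+28, 7+26, …, 27+2, 30+0) = 40
r[11] = max(2+40, 6+34, 7+28, …, 30+2, 21+0) = 42
One optimal cutting: 5 + 5 + 1 → $20 + $20 + $2 = $42.

42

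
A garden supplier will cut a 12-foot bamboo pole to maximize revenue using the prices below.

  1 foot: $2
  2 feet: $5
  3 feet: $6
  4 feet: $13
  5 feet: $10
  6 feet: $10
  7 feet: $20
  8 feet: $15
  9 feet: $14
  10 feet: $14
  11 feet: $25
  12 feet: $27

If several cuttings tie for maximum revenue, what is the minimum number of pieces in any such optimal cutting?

Let r[k] be the best obtainable value from length k. For each k, try every first piece i and keep the best of price[i] + r[k−i].
r[1] = 2
r[2] = max(2+2, 5+0) = 5
r[3] = max(2+5, 5+2, 6+0) = 7
r[4] = max(2+7, 5+5, 6+2, 13+0) = 13
r[5] = max(2+13, 5+7, 6+5, 13+2, 10+0) = 15
r[6] = max(2+15, 5+13, 6+7, 13+5, 10+2, 10+0) = 18
r[7] = max(2+18, 5+15, 6+13, …, 10+2, 20+0) = 20
r[8] = max(2+20, 5+18, 6+15, …, 20+2, 15+0) = 26
r[9] = max(2+26, 5+20, 6+18, …, 15+2, 14+0) = 28
r[10] = max(2+28, 5+26, 6+20, …, 14+2, 14+0) = 31
r[11] = max(2+31, 5+28, 6+26, …, 14+2, 25+0) = 33
r[12] = max(2+33, 5+31, 6+28, …, 25+2, 27+0) = 39
Maximum revenue is $39.
Now minimize piece count subject to staying optimal: for each k, pieces[k] = 1 + min over i with p[i]+r[k−i]=r[k] of pieces[k−i].
pieces[9] = 3
pieces[10] = 3
pieces[11] = 2
pieces[12] = 3

3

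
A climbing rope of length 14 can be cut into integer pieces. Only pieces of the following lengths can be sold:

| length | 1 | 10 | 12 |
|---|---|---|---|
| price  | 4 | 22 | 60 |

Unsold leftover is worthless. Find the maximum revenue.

68

Let best[k] be the best obtainable value from length k. For each k, try every first piece i and keep the best of price[i] + best[k−i].
best[1] = 4
best[2] = 8  (first piece 1, then best[1]=4)
best[3] = 12  (first piece 1, then best[2]=8)
best[4] = 16  (first piece 1, then best[3]=12)
best[5] = 20  (first piece 1, then best[4]=16)
best[6] = 24  (first piece 1, then best[5]=20)
best[7] = 28  (first piece 1, then best[6]=24)
best[8] = 32  (first piece 1, then best[7]=28)
best[9] = 36  (first piece 1, then best[8]=32)
best[10] = max(4+36, 22+0) = 40
best[11] = max(4+40, 22+4) = 44
best[12] = max(4+44, 22+8, 60+0) = 60
best[13] = max(4+60, 22+12, 60+4) = 64
best[14] = max(4+64, 22+16, 60+8) = 68
One optimal cutting: 12 + 1 + 1 → €68.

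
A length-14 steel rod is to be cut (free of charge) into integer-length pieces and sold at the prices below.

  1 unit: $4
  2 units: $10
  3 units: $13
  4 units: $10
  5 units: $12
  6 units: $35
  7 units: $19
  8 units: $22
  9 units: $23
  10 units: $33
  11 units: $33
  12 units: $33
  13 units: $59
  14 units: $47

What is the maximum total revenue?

80

Build best[k] bottom-up: best[k] = max over allowed piece i of (p[i] + best[k−i]).
best[1] = 4
best[2] = max(4+4, 10+0) = 10
best[3] = max(4+10, 10+4, 13+0) = 14
best[4] = max(4+14, 10+10, 13+4, 10+0) = 20
best[5] = max(4+20, 10+14, 13+10, 10+4, 12+0) = 24
best[6] = max(4+24, 10+20, 13+14, 10+10, 12+4, 35+0) = 35
best[7] = max(4+35, 10+24, 13+20, …, 35+4, 19+0) = 39
best[8] = max(4+39, 10+35, 13+24, …, 19+4, 22+0) = 45
best[9] = max(4+45, 10+39, 13+35, …, 22+4, 23+0) = 49
best[10] = max(4+49, 10+45, 13+39, …, 23+4, 33+0) = 55
best[11] = max(4+55, 10+49, 13+45, …, 33+4, 33+0) = 59
best[12] = max(4+59, 10+55, 13+49, …, 33+4, 33+0) = 70
best[13] = max(4+70, 10+59, 13+55, …, 33+4, 59+0) = 74
best[14] = max(4+74, 10+70, 13+59, …, 59+4, 47+0) = 80
One optimal cutting: 6 + 6 + 2 → $35 + $35 + $10 = $80.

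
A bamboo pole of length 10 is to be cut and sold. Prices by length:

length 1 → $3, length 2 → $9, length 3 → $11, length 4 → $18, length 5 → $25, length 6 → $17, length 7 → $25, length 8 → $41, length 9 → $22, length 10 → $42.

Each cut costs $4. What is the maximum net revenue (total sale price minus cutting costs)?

Consider every possible first cut. net[k] is the best of p[i]+net[k−i] over all sellable i≤k, charging 4 whenever i<k.
net[1] = 3
net[2] = max(3+3-4, 9+0) = 9
net[3] = max(3+9-4, 9+3-4, 11+0) = 11
net[4] = max(3+11-4, 9+9-4, 11+3-4, 18+0) = 18
net[5] = max(3+18-4, 9+11-4, 11+9-4, 18+3-4, 25+0) = 25
net[6] = max(3+25-4, 9+18-4, 11+11-4, 18+9-4, 25+3-4, 17+0) = 24
net[7] = max(3+24-4, 9+25-4, 11+18-4, …, 17+3-4, 25+0) = 30
net[8] = max(3+30-4, 9+24-4, 11+25-4, …, 25+3-4, 41+0) = 41
net[9] = max(3+41-4, 9+30-4, 11+24-4, …, 41+3-4, 22+0) = 40
net[10] = max(3+40-4, 9+41-4, 11+30-4, …, 22+3-4, 42+0) = 46
One optimal plan: pieces 8 + 2 (1 cut) → $50 − $4 = $46.

46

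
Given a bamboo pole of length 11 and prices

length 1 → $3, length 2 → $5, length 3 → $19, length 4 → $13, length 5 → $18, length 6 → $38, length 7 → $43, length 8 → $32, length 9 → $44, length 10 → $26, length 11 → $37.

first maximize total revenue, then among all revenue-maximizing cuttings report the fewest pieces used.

Consider every possible first cut. r[k] is the best of p[i]+r[k−i] over all sellable i≤k.
r[1] = 3
r[2] = 6  (first piece 1, then r[1]=3)
r[3] = 19
r[4] = 22  (first piece 1, then r[3]=19)
r[5] = 25  (first piece 1, then r[4]=22)
r[6] = 38  (first piece 3, then r[3]=19)
r[7] = 43
r[8] = 46  (first piece 1, then r[7]=43)
r[9] = 57  (first piece 3, then r[6]=38)
r[10] = 62  (first piece 3, then r[7]=43)
r[11] = 65  (first piece 1, then r[10]=62)
Maximum revenue is $65.
Now minimize piece count subject to staying optimal: for each k, pieces[k] = 1 + min over i with p[i]+r[k−i]=r[k] of pieces[k−i].
pieces[8] = 2
pieces[9] = 2
pieces[10] = 2
pieces[11] = 3

3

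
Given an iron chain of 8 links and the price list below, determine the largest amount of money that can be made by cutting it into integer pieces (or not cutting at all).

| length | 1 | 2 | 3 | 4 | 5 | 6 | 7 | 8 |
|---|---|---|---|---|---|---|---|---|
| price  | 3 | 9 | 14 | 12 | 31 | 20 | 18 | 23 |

Let R[k] be the best obtainable value from length k. For each k, try every first piece i and keep the best of price[i] + R[k−i].
R[1] = 3
R[2] = 9
R[3] = 14
R[4] = 18  (first piece 2, then R[2]=9)
R[5] = 31
R[6] = 34  (first piece 1, then R[5]=31)
R[7] = 40  (first piece 2, then R[5]=31)
R[8] = 45  (first piece 3, then R[5]=31)
One optimal cutting: 5 + 3 → $31 + $14 = $45.

45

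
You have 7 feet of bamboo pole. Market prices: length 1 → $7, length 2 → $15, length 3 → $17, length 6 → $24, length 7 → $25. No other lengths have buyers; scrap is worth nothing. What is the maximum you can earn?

Let best[k] be the best obtainable value from length k. For each k, try every first piece i and keep the best of price[i] + best[k−i].
best[1] = 7
best[2] = max(7+7, 15+0) = 15
best[3] = max(7+15, 15+7, 17+0) = 22
best[4] = max(7+22, 15+15, 17+7) = 30
best[5] = max(7+30, 15+22, 17+15) = 37
best[6] = max(7+37, 15+30, 17+22, 24+0) = 45
best[7] = max(7+45, 15+37, 17+30, 24+7, 25+0) = 52
One optimal cutting: 2 + 2 + 2 + 1 → $52.

52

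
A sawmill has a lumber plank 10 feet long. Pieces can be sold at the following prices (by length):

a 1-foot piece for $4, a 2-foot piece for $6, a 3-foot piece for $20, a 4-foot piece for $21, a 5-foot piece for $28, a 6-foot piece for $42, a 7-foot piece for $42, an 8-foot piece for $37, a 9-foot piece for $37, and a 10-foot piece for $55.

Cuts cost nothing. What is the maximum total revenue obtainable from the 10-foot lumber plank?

66

Consider every possible first cut. v[k] is the best of p[i]+v[k−i] over all sellable i≤k.
v[1] = 4
v[2] = 8  (first piece 1, then v[1]=4)
v[3] = 20
v[4] = 24  (first piece 1, then v[3]=20)
v[5] = 28  (first piece 1, then v[4]=24)
v[6] = 42
v[7] = 46  (first piece 1, then v[6]=42)
v[8] = 50  (first piece 1, then v[7]=46)
v[9] = 62  (first piece 3, then v[6]=42)
v[10] = 66  (first piece 1, then v[9]=62)
One optimal cutting: 6 + 3 + 1 → $42 + $20 + $4 = $66.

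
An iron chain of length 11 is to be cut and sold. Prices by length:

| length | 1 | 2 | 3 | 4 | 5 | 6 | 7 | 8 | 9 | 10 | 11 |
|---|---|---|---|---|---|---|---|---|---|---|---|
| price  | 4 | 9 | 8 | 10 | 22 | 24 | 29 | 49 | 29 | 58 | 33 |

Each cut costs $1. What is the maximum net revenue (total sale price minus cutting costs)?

61

Build v[k] bottom-up: v[k] = max over allowed piece i of (p[i] + v[k−i]) − 1 per cut.
v[1] = 4
v[2] = 9
v[3] = 12  (first piece 1, then v[2]=9)
v[4] = 17  (first piece 2, then v[2]=9)
v[5] = 22
v[6] = 25  (first piece 1, then v[5]=22)
v[7] = 30  (first piece 2, then v[5]=22)
v[8] = 49
v[9] = 52  (first piece 1, then v[8]=49)
v[10] = 58
v[11] = 61  (first piece 1, then v[10]=58)
One optimal plan: pieces 10 + 1 (1 cut) → $62 − $1 = $61.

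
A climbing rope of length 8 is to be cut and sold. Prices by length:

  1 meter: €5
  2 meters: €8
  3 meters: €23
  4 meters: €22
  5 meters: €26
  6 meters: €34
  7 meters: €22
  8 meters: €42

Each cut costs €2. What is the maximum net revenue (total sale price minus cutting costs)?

50

Let v[k] be the best obtainable value from length k. For each k, try every first piece i and keep the best of price[i] + v[k−i] minus the 2 cut fee when i<k.
v[1] = 5
v[2] = max(5+5-2, 8+0) = 8
v[3] = max(5+8-2, 8+5-2, 23+0) = 23
v[4] = max(5+23-2, 8+8-2, 23+5-2, 22+0) = 26
v[5] = max(5+26-2, 8+23-2, 23+8-2, 22+5-2, 26+0) = 29
v[6] = max(5+29-2, 8+26-2, 23+23-2, 22+8-2, 26+5-2, 34+0) = 44
v[7] = max(5+44-2, 8+29-2, 23+26-2, …, 34+5-2, 22+0) = 47
v[8] = max(5+47-2, 8+44-2, 23+29-2, …, 22+5-2, 42+0) = 50
One optimal plan: pieces 3 + 3 + 1 + 1 (3 cuts) → €56 − €6 = €50.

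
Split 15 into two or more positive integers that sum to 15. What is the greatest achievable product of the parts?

Define prod[k] = max over 1≤i<k of i · max(k−i, prod[k−i]); the inner max lets the remainder stay uncut if that's better.
Small cases: prod[2]=1, prod[3]=2, prod[4]=4, prod[5]=6, prod[6]=9, prod[7]=12, prod[8]=18.
prod[9] = 3·max(6,9) = 3·9 = 27
prod[10] = 2·max(8,18) = 2·18 = 36
prod[11] = 2·max(9,27) = 2·27 = 54
prod[12] = 3·max(9,27) = 3·27 = 81
prod[13] = 2·max(11,54) = 2·54 = 108
prod[14] = 2·max(12,81) = 2·81 = 162
prod[15] = 3·max(12,81) = 3·81 = 243
One optimal split: 3 + 3 + 3 + 3 + 3; product 3·3·3·3·3 = 243.

243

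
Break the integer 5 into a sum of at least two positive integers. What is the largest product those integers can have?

6

Fill g[k] for k=2..5: at each k try every first piece i and multiply by the better of (k−i) uncut or g[k−i].
g[2] = 1×max(1,0) = 1×1 = 1
g[3] = 1×max(2,1) = 1×2 = 2
g[4] = 2×max(2,1) = 2×2 = 4
g[5] = 2×max(3,2) = 2×3 = 6
One optimal split: 3 + 2; product 3×2 = 6.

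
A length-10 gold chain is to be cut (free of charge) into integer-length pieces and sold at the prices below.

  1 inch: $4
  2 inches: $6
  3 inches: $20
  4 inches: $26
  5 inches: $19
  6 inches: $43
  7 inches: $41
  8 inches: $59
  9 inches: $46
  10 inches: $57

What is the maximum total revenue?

69

Let r[k] be the best obtainable value from length k. For each k, try every first piece i and keep the best of price[i] + r[k−i].
r[1] = 4
r[2] = max(4+4, 6+0) = 8
r[3] = max(4+8, 6+4, 20+0) = 20
r[4] = max(4+20, 6+8, 20+4, 26+0) = 26
r[5] = max(4+26, 6+20, 20+8, 26+4, 19+0) = 30
r[6] = max(4+30, 6+26, 20+20, 26+8, 19+4, 43+0) = 43
r[7] = max(4+43, 6+30, 20+26, …, 43+4, 41+0) = 47
r[8] = max(4+47, 6+43, 20+30, …, 41+4, 59+0) = 59
r[9] = max(4+59, 6+47, 20+43, …, 59+4, 46+0) = 63
r[10] = max(4+63, 6+59, 20+47, …, 46+4, 57+0) = 69
One optimal cutting: 6 + 4 → $43 + $26 = $69.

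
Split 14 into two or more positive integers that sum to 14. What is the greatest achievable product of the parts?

Fill f[k] for k=2..14: at each k try every first piece i and multiply by the better of (k−i) uncut or f[k−i].
f[2] = 1*max(1,0) = 1*1 = 1
f[3] = max(1*2, 2*1) = 2
f[4] = max(1*3, 2*2, 3*1) = 4
f[5] = max(1*4, 2*3, 3*2, 4*1) = 6
f[6] = max(1*6, 2*4, 3*3, 4*2, 5*1) = 9
f[7] = max(1*9, 2*6, 3*4, 4*3, 5*2, 6*1) = 12
f[8] = max(1*12, 2*9, 3*6, …, 6*2, 7*1) = 18
f[9] = max(1*18, 2*12, 3*9, …, 7*2, 8*1) = 27
f[10] = max(1*27, 2*18, 3*12, …, 8*2, 9*1) = 36
f[11] = max(1*36, 2*27, 3*18, …, 9*2, 10*1) = 54
f[12] = max(1*54, 2*36, 3*27, …, 10*2, 11*1) = 81
f[13] = max(1*81, 2*54, 3*36, …, 11*2, 12*1) = 108
f[14] = max(1*108, 2*81, 3*54, …, 12*2, 13*1) = 162
One optimal split: 3 + 3 + 3 + 3 + 2; product 3*3*3*3*2 = 162.

162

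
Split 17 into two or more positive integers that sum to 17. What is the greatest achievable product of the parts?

486

Let m[k] be the best product for length k (with at least one cut). For each first piece i, the rest contributes max(k−i, m[k−i]).
m[2] = 1·max(1,0) = 1·1 = 1
m[3] = 1·max(2,1) = 1·2 = 2
m[4] = 2·max(2,1) = 2·2 = 4
m[5] = 2·max(3,2) = 2·3 = 6
m[6] = 3·max(3,2) = 3·3 = 9
m[7] = 2·max(5,6) = 2·6 = 12
m[8] = 2·max(6,9) = 2·9 = 18
m[9] = 3·max(6,9) = 3·9 = 27
m[10] = 2·max(8,18) = 2·18 = 36
m[11] = 2·max(9,27) = 2·27 = 54
m[12] = 3·max(9,27) = 3·27 = 81
m[13] = 2·max(11,54) = 2·54 = 108
m[14] = 2·max(12,81) = 2·81 = 162
m[15] = 3·max(12,81) = 3·81 = 243
m[16] = 2·max(14,162) = 2·162 = 324
m[17] = 2·max(15,243) = 2·243 = 486
One optimal split: 3 + 3 + 3 + 3 + 3 + 2; product 3·3·3·3·3·2 = 486.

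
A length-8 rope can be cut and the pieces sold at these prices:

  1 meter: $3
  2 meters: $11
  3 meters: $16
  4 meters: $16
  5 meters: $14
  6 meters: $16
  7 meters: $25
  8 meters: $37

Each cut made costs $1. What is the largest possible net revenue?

41

Consider every possible first cut. r[k] is the best of p[i]+r[k−i] over all sellable i≤k, charging 1 whenever i<k.
r[1] = 3
r[2] = max(3+3-1, 11+0) = 11
r[3] = max(3+11-1, 11+3-1, 16+0) = 16
r[4] = max(3+16-1, 11+11-1, 16+3-1, 16+0) = 21
r[5] = max(3+21-1, 11+16-1, 16+11-1, 16+3-1, 14+0) = 26
r[6] = max(3+26-1, 11+21-1, 16+16-1, 16+11-1, 14+3-1, 16+0) = 31
r[7] = max(3+31-1, 11+26-1, 16+21-1, …, 16+3-1, 25+0) = 36
r[8] = max(3+36-1, 11+31-1, 16+26-1, …, 25+3-1, 37+0) = 41
One optimal plan: pieces 2 + 2 + 2 + 2 (3 cuts) → $44 − $3 = $41.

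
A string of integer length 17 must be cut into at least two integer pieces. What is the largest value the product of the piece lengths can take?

Let P[k] be the best product for length k (with at least one cut). For each first piece i, the rest contributes max(k−i, P[k−i]).
P[2] = 1×max(1,0) = 1×1 = 1
P[3] = 1×max(2,1) = 1×2 = 2
P[4] = 2×max(2,1) = 2×2 = 4
P[5] = 2×max(3,2) = 2×3 = 6
P[6] = 3×max(3,2) = 3×3 = 9
P[7] = 2×max(5,6) = 2×6 = 12
P[8] = 2×max(6,9) = 2×9 = 18
P[9] = 3×max(6,9) = 3×9 = 27
P[10] = 2×max(8,18) = 2×18 = 36
P[11] = 2×max(9,27) = 2×27 = 54
P[12] = 3×max(9,27) = 3×27 = 81
P[13] = 2×max(11,54) = 2×54 = 108
P[14] = 2×max(12,81) = 2×81 = 162
P[15] = 3×max(12,81) = 3×81 = 243
P[16] = 2×max(14,162) = 2×162 = 324
P[17] = 2×max(15,243) = 2×243 = 486
One optimal split: 3 + 3 + 3 + 3 + 3 + 2; product 3×3×3×3×3×2 = 486.

486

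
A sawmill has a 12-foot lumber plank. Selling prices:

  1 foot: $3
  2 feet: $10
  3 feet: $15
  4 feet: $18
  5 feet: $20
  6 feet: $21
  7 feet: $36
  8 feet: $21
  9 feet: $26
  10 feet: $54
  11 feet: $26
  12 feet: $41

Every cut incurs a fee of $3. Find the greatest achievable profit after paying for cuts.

61

Build r[k] bottom-up: r[k] = max over allowed piece i of (p[i] + r[k−i]) − 3 per cut.
r[1] = 3
r[2] = 10
r[3] = 15
r[4] = 18
r[5] = 22  (first piece 2, then r[3]=15)
r[6] = 27  (first piece 3, then r[3]=15)
r[7] = 36
r[8] = 36  (first piece 1, then r[7]=36)
r[9] = 43  (first piece 2, then r[7]=36)
r[10] = 54
r[11] = 54  (first piece 1, then r[10]=54)
r[12] = 61  (first piece 2, then r[10]=54)
One optimal plan: pieces 10 + 2 (1 cut) → $64 − $3 = $61.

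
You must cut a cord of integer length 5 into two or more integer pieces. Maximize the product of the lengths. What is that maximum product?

6

Fill P[k] for k=2..5: at each k try every first piece i and multiply by the better of (k−i) uncut or P[k−i].
P[2] = 1×max(1,0) = 1×1 = 1
P[3] = 1×max(2,1) = 1×2 = 2
P[4] = 2×max(2,1) = 2×2 = 4
P[5] = 2×max(3,2) = 2×3 = 6
One optimal split: 3 + 2; product 3×2 = 6.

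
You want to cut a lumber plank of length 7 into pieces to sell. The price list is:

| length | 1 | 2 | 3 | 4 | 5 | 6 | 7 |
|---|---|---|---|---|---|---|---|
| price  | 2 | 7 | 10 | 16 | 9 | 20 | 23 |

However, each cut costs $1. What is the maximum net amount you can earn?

Build r[k] bottom-up: r[k] = max over allowed piece i of (p[i] + r[k−i]) − 1 per cut.
r[1] = 2
r[2] = max(2+2-1, 7+0) = 7
r[3] = max(2+7-1, 7+2-1, 10+0) = 10
r[4] = max(2+10-1, 7+7-1, 10+2-1, 16+0) = 16
r[5] = max(2+16-1, 7+10-1, 10+7-1, 16+2-1, 9+0) = 17
r[6] = max(2+17-1, 7+16-1, 10+10-1, 16+7-1, 9+2-1, 20+0) = 22
r[7] = max(2+22-1, 7+17-1, 10+16-1, …, 20+2-1, 23+0) = 25
One optimal plan: pieces 4 + 3 (1 cut) → $26 − $1 = $25.

25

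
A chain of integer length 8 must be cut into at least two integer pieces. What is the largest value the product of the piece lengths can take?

Let g[k] be the best product for length k (with at least one cut). For each first piece i, the rest contributes max(k−i, g[k−i]).
g[2] = 1×max(1,0) = 1×1 = 1
g[3] = 1×max(2,1) = 1×2 = 2
g[4] = 2×max(2,1) = 2×2 = 4
g[5] = 2×max(3,2) = 2×3 = 6
g[6] = 3×max(3,2) = 3×3 = 9
g[7] = 2×max(5,6) = 2×6 = 12
g[8] = 2×max(6,9) = 2×9 = 18
One optimal split: 3 + 3 + 2; product 3×3×2 = 18.

18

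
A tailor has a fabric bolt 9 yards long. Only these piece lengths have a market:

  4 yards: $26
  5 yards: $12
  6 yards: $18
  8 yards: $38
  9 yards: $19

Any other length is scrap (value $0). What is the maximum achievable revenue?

Build r[k] bottom-up: r[k] = max over allowed piece i of (p[i] + r[k−i]).
r[1] = 0
r[2] = 0
r[3] = 0
r[4] = 26
r[5] = max(26+0, 12+0) = 26
r[6] = max(26+0, 12+0, 18+0) = 26
r[7] = max(26+0, 12+0, 18+0) = 26
r[8] = max(26+26, 12+0, 18+0, 38+0) = 52
r[9] = max(26+26, 12+26, 18+0, 38+0, 19+0) = 52
One optimal cutting: pieces 4 + 4 with 1 yard of scrap → $52.

52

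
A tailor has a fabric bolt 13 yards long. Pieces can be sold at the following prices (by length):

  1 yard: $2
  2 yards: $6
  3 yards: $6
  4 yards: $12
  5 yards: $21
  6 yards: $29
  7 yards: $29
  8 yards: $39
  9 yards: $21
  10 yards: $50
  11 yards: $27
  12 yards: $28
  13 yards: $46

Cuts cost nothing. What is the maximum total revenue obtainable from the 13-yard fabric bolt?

60

Build R[k] bottom-up: R[k] = max over allowed piece i of (p[i] + R[k−i]).
R[1] = 2
R[2] = 6
R[3] = 8  (first piece 1, then R[2]=6)
R[4] = 12  (first piece 2, then R[2]=6)
R[5] = 21
R[6] = 29
R[7] = 31  (first piece 1, then R[6]=29)
R[8] = 39
R[9] = 41  (first piece 1, then R[8]=39)
R[10] = 50
R[11] = 52  (first piece 1, then R[10]=50)
R[12] = 58  (first piece 6, then R[6]=29)
R[13] = 60  (first piece 1, then R[12]=58)
One optimal cutting: 6 + 6 + 1 → $29 + $29 + $2 = $60.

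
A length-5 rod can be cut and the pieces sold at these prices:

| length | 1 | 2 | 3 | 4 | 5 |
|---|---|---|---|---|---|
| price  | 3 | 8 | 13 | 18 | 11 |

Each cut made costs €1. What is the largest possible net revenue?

20

Let v[k] be the best obtainable value from length k. For each k, try every first piece i and keep the best of price[i] + v[k−i] minus the 1 cut fee when i<k.
v[1] = 3
v[2] = 8
v[3] = 13
v[4] = 18
v[5] = 20  (first piece 1, then v[4]=18)
One optimal plan: pieces 4 + 1 (1 cut) → €21 − €1 = €20.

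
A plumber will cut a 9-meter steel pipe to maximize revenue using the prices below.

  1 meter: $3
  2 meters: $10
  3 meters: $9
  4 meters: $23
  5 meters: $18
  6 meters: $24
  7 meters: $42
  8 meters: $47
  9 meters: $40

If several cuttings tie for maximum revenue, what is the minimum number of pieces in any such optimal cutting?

2

Consider every possible first cut. r[k] is the best of p[i]+r[k−i] over all sellable i≤k.
r[1] = 3
r[2] = max(3+3, 10+0) = 10
r[3] = max(3+10, 10+3, 9+0) = 13
r[4] = max(3+13, 10+10, 9+3, 23+0) = 23
r[5] = max(3+23, 10+13, 9+10, 23+3, 18+0) = 26
r[6] = max(3+26, 10+23, 9+13, 23+10, 18+3, 24+0) = 33
r[7] = max(3+33, 10+26, 9+23, …, 24+3, 42+0) = 42
r[8] = max(3+42, 10+33, 9+26, …, 42+3, 47+0) = 47
r[9] = max(3+47, 10+42, 9+33, …, 47+3, 40+0) = 52
Maximum revenue is $52.
Now minimize piece count subject to staying optimal: for each k, pieces[k] = 1 + min over i with p[i]+r[k−i]=r[k] of pieces[k−i].
pieces[6] = 2
pieces[7] = 1
pieces[8] = 1
pieces[9] = 2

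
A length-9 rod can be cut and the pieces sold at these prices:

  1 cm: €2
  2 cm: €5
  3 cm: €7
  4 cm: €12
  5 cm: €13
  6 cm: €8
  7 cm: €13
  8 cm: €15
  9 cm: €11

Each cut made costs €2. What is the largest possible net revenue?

Let r[k] be the best obtainable value from length k. For each k, try every first piece i and keep the best of price[i] + r[k−i] minus the 2 cut fee when i<k.
r[1] = 2
r[2] = max(2+2-2, 5+0) = 5
r[3] = max(2+5-2, 5+2-2, 7+0) = 7
r[4] = max(2+7-2, 5+5-2, 7+2-2, 12+0) = 12
r[5] = max(2+12-2, 5+7-2, 7+5-2, 12+2-2, 13+0) = 13
r[6] = max(2+13-2, 5+12-2, 7+7-2, 12+5-2, 13+2-2, 8+0) = 15
r[7] = max(2+15-2, 5+13-2, 7+12-2, …, 8+2-2, 13+0) = 17
r[8] = max(2+17-2, 5+15-2, 7+13-2, …, 13+2-2, 15+0) = 22
r[9] = max(2+22-2, 5+17-2, 7+15-2, …, 15+2-2, 11+0) = 23
One optimal plan: pieces 5 + 4 (1 cut) → €25 − €2 = €23.

23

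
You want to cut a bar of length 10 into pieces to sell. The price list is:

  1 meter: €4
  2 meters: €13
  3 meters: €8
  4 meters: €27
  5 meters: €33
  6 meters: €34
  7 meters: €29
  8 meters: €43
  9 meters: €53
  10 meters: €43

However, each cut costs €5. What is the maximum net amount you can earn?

Build v[k] bottom-up: v[k] = max over allowed piece i of (p[i] + v[k−i]) − 5 per cut.
v[1] = 4
v[2] = max(4+4-5, 13+0) = 13
v[3] = max(4+13-5, 13+4-5, 8+0) = 12
v[4] = max(4+12-5, 13+13-5, 8+4-5, 27+0) = 27
v[5] = max(4+27-5, 13+12-5, 8+13-5, 27+4-5, 33+0) = 33
v[6] = max(4+33-5, 13+27-5, 8+12-5, 27+13-5, 33+4-5, 34+0) = 35
v[7] = max(4+35-5, 13+33-5, 8+27-5, …, 34+4-5, 29+0) = 41
v[8] = max(4+41-5, 13+35-5, 8+33-5, …, 29+4-5, 43+0) = 49
v[9] = max(4+49-5, 13+41-5, 8+35-5, …, 43+4-5, 53+0) = 55
v[10] = max(4+55-5, 13+49-5, 8+41-5, …, 53+4-5, 43+0) = 61
One optimal plan: pieces 5 + 5 (1 cut) → €66 − €5 = €61.

61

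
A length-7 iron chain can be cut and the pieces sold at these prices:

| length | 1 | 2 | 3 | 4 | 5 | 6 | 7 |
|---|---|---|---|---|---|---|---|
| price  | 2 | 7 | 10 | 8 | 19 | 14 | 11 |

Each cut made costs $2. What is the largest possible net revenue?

24

Build v[k] bottom-up: v[k] = max over allowed piece i of (p[i] + v[k−i]) − 2 per cut.
v[1] = 2
v[2] = max(2+2-2, 7+0) = 7
v[3] = max(2+7-2, 7+2-2, 10+0) = 10
v[4] = max(2+10-2, 7+7-2, 10+2-2, 8+0) = 12
v[5] = max(2+12-2, 7+10-2, 10+7-2, 8+2-2, 19+0) = 19
v[6] = max(2+19-2, 7+12-2, 10+10-2, 8+7-2, 19+2-2, 14+0) = 19
v[7] = max(2+19-2, 7+19-2, 10+12-2, …, 14+2-2, 11+0) = 24
One optimal plan: pieces 5 + 2 (1 cut) → $26 − $2 = $24.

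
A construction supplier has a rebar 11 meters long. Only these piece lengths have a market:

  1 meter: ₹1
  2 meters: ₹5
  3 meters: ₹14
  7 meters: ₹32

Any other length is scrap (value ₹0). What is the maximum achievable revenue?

47

Build r[k] bottom-up: r[k] = max over allowed piece i of (p[i] + r[k−i]).
r[1] = 1
r[2] = 5
r[3] = 14
r[4] = 15  (first piece 1, then r[3]=14)
r[5] = 19  (first piece 2, then r[3]=14)
r[6] = 28  (first piece 3, then r[3]=14)
r[7] = 32
r[8] = 33  (first piece 1, then r[7]=32)
r[9] = 42  (first piece 3, then r[6]=28)
r[10] = 46  (first piece 3, then r[7]=32)
r[11] = 47  (first piece 1, then r[10]=46)
One optimal cutting: 7 + 3 + 1 → ₹47.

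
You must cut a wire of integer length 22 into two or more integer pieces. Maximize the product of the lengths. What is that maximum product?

Define g[k] = max over 1≤i<k of i · max(k−i, g[k−i]); the inner max lets the remainder stay uncut if that's better.
g[2] = 1×max(1,0) = 1×1 = 1
g[3] = max(1×2, 2×1) = 2
g[4] = max(1×3, 2×2, 3×1) = 4
g[5] = max(1×4, 2×3, 3×2, 4×1) = 6
g[6] = max(1×6, 2×4, 3×3, 4×2, 5×1) = 9
g[7] = max(1×9, 2×6, 3×4, 4×3, 5×2, 6×1) = 12
g[8] = max(1×12, 2×9, 3×6, …, 6×2, 7×1) = 18
g[9] = max(1×18, 2×12, 3×9, …, 7×2, 8×1) = 27
g[10] = max(1×27, 2×18, 3×12, …, 8×2, 9×1) = 36
g[11] = max(1×36, 2×27, 3×18, …, 9×2, 10×1) = 54
g[12] = max(1×54, 2×36, 3×27, …, 10×2, 11×1) = 81
g[13] = max(1×81, 2×54, 3×36, …, 11×2, 12×1) = 108
g[14] = max(1×108, 2×81, 3×54, …, 12×2, 13×1) = 162
g[15] = max(1×162, 2×108, 3×81, …, 13×2, 14×1) = 243
g[16] = max(1×243, 2×162, 3×108, …, 14×2, 15×1) = 324
g[17] = max(1×324, 2×243, 3×162, …, 15×2, 16×1) = 486
g[18] = max(1×486, 2×324, 3×243, …, 16×2, 17×1) = 729
g[19] = max(1×729, 2×486, 3×324, …, 17×2, 18×1) = 972
g[20] = max(1×972, 2×729, 3×486, …, 18×2, 19×1) = 1458
g[21] = max(1×1458, 2×972, 3×729, …, 19×2, 20×1) = 2187
g[22] = max(1×2187, 2×1458, 3×972, …, 20×2, 21×1) = 2916
One optimal split: 3 + 3 + 3 + 3 + 3 + 3 + 2 + 2; product 3×3×3×3×3×3×2×2 = 2916.

2916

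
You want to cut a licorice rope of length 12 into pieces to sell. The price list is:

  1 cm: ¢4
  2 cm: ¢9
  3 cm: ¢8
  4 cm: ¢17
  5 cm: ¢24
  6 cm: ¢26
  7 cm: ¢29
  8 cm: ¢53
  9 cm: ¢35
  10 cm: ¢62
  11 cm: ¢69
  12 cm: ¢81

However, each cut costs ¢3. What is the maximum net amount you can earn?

81

Consider every possible first cut. r[k] is the best of p[i]+r[k−i] over all sellable i≤k, charging 3 whenever i<k.
r[1] = 4
r[2] = 9
r[3] = 10  (first piece 1, then r[2]=9)
r[4] = 17
r[5] = 24
r[6] = 26
r[7] = 30  (first piece 2, then r[5]=24)
r[8] = 53
r[9] = 54  (first piece 1, then r[8]=53)
r[10] = 62
r[11] = 69
r[12] = 81
Best is to make no cuts and sell whole for ¢81.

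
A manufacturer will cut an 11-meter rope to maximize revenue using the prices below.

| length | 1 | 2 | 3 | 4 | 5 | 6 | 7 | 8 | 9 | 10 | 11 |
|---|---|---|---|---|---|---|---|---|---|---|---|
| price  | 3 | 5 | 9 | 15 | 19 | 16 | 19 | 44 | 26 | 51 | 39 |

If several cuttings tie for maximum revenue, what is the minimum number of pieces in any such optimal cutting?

2

Let r[k] be the best obtainable value from length k. For each k, try every first piece i and keep the best of price[i] + r[k−i].
r[1] = 3
r[2] = 6  (first piece 1, then r[1]=3)
r[3] = 9  (first piece 1, then r[2]=6)
r[4] = 15
r[5] = 19
r[6] = 22  (first piece 1, then r[5]=19)
r[7] = 25  (first piece 1, then r[6]=22)
r[8] = 44
r[9] = 47  (first piece 1, then r[8]=44)
r[10] = 51
r[11] = 54  (first piece 1, then r[10]=51)
Maximum revenue is €54.
Now minimize piece count subject to staying optimal: for each k, pieces[k] = 1 + min over i with p[i]+r[k−i]=r[k] of pieces[k−i].
pieces[8] = 1
pieces[9] = 2
pieces[10] = 1
pieces[11] = 2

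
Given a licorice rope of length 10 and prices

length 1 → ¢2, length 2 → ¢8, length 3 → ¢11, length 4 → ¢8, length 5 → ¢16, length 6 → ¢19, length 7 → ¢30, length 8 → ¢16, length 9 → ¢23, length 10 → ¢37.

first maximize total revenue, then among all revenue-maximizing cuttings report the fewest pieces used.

Consider every possible first cut. r[k] is the best of p[i]+r[k−i] over all sellable i≤k.
r[1] = 2
r[2] = 8
r[3] = 11
r[4] = 16  (first piece 2, then r[2]=8)
r[5] = 19  (first piece 2, then r[3]=11)
r[6] = 24  (first piece 2, then r[4]=16)
r[7] = 30
r[8] = 32  (first piece 1, then r[7]=30)
r[9] = 38  (first piece 2, then r[7]=30)
r[10] = 41  (first piece 3, then r[7]=30)
Maximum revenue is ¢41.
Now minimize piece count subject to staying optimal: for each k, pieces[k] = 1 + min over i with p[i]+r[k−i]=r[k] of pieces[k−i].
pieces[7] = 1
pieces[8] = 2
pieces[9] = 2
pieces[10] = 2

2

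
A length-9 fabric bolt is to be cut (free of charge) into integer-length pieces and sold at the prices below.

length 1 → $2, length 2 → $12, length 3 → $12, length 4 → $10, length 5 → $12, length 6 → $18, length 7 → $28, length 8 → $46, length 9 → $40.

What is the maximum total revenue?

Let v[k] be the best obtainable value from length k. For each k, try every first piece i and keep the best of price[i] + v[k−i].
v[1] = 2
v[2] = max(2+2, 12+0) = 12
v[3] = max(2+12, 12+2, 12+0) = 14
v[4] = max(2+14, 12+12, 12+2, 10+0) = 24
v[5] = max(2+24, 12+14, 12+12, 10+2, 12+0) = 26
v[6] = max(2+26, 12+24, 12+14, 10+12, 12+2, 18+0) = 36
v[7] = max(2+36, 12+26, 12+24, …, 18+2, 28+0) = 38
v[8] = max(2+38, 12+36, 12+26, …, 28+2, 46+0) = 48
v[9] = max(2+48, 12+38, 12+36, …, 46+2, 40+0) = 50
One optimal cutting: 2 + 2 + 2 + 2 + 1 → $12 + $12 + $12 + $12 + $2 = $50.

50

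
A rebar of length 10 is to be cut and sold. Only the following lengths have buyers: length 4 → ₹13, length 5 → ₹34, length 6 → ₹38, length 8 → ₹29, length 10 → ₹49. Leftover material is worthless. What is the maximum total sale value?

68

Build f[k] bottom-up: f[k] = max over allowed piece i of (p[i] + f[k−i]).
f[1] = 0
f[2] = 0
f[3] = 0
f[4] = 13
f[5] = 34
f[6] = 38
f[7] = 38
f[8] = 38
f[9] = 47  (first piece 4, then f[5]=34)
f[10] = 68  (first piece 5, then f[5]=34)
One optimal cutting: 5 + 5 → ₹68.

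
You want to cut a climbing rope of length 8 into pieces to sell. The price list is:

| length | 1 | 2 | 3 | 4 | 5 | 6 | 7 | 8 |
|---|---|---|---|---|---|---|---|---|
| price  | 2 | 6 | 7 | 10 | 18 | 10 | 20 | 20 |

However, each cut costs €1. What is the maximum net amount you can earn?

Consider every possible first cut. r[k] is the best of p[i]+r[k−i] over all sellable i≤k, charging 1 whenever i<k.
r[1] = 2
r[2] = 6
r[3] = 7  (first piece 1, then r[2]=6)
r[4] = 11  (first piece 2, then r[2]=6)
r[5] = 18
r[6] = 19  (first piece 1, then r[5]=18)
r[7] = 23  (first piece 2, then r[5]=18)
r[8] = 24  (first piece 1, then r[7]=23)
One optimal plan: pieces 5 + 2 + 1 (2 cuts) → €26 − €2 = €24.

24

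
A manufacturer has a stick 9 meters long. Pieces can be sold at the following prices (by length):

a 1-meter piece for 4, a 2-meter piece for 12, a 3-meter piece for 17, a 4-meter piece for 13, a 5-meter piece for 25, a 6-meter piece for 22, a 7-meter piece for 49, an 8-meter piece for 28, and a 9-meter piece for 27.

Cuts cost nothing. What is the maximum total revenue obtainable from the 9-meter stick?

Let R[k] be the best obtainable value from length k. For each k, try every first piece i and keep the best of price[i] + R[k−i].
R[1] = 4
R[2] = 12
R[3] = 17
R[4] = 24  (first piece 2, then R[2]=12)
R[5] = 29  (first piece 2, then R[3]=17)
R[6] = 36  (first piece 2, then R[4]=24)
R[7] = 49
R[8] = 53  (first piece 1, then R[7]=49)
R[9] = 61  (first piece 2, then R[7]=49)
One optimal cutting: 7 + 2 → 49 + 12 = 61.

61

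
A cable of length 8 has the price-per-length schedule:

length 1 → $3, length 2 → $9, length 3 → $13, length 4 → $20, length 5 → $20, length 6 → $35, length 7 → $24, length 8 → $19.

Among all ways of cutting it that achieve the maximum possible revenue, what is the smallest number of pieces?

2

Consider every possible first cut. r[k] is the best of p[i]+r[k−i] over all sellable i≤k.
r[1] = 3
r[2] = 9
r[3] = 13
r[4] = 20
r[5] = 23  (first piece 1, then r[4]=20)
r[6] = 35
r[7] = 38  (first piece 1, then r[6]=35)
r[8] = 44  (first piece 2, then r[6]=35)
Maximum revenue is $44.
Now minimize piece count subject to staying optimal: for each k, pieces[k] = 1 + min over i with p[i]+r[k−i]=r[k] of pieces[k−i].
pieces[5] = 2
pieces[6] = 1
pieces[7] = 2
pieces[8] = 2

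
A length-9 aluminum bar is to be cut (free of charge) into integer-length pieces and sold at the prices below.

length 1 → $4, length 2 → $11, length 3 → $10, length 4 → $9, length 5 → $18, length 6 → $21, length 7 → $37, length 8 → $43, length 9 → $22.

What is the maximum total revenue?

Let r[k] be the best obtainable value from length k. For each k, try every first piece i and keep the best of price[i] + r[k−i].
r[1] = 4
r[2] = 11
r[3] = 15  (first piece 1, then r[2]=11)
r[4] = 22  (first piece 2, then r[2]=11)
r[5] = 26  (first piece 1, then r[4]=22)
r[6] = 33  (first piece 2, then r[4]=22)
r[7] = 37  (first piece 1, then r[6]=33)
r[8] = 44  (first piece 2, then r[6]=33)
r[9] = 48  (first piece 1, then r[8]=44)
One optimal cutting: 2 + 2 + 2 + 2 + 1 → $11 + $11 + $11 + $11 + $4 = $48.

48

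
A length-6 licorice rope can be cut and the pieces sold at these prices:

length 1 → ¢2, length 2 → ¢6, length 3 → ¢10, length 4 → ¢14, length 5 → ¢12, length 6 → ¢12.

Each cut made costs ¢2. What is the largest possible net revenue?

Build v[k] bottom-up: v[k] = max over allowed piece i of (p[i] + v[k−i]) − 2 per cut.
v[1] = 2
v[2] = 6
v[3] = 10
v[4] = 14
v[5] = 14  (first piece 1, then v[4]=14)
v[6] = 18  (first piece 2, then v[4]=14)
One optimal plan: pieces 4 + 2 (1 cut) → ¢20 − ¢2 = ¢18.

18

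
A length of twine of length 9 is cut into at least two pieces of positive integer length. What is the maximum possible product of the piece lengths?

27

Fill prod[k] for k=2..9: at each k try every first piece i and multiply by the better of (k−i) uncut or prod[k−i].
prod[2] = 1×max(1,0) = 1×1 = 1
prod[3] = max(1×2, 2×1) = 2
prod[4] = max(1×3, 2×2, 3×1) = 4
prod[5] = max(1×4, 2×3, 3×2, 4×1) = 6
prod[6] = max(1×6, 2×4, 3×3, 4×2, 5×1) = 9
prod[7] = max(1×9, 2×6, 3×4, 4×3, 5×2, 6×1) = 12
prod[8] = max(1×12, 2×9, 3×6, …, 6×2, 7×1) = 18
prod[9] = max(1×18, 2×12, 3×9, …, 7×2, 8×1) = 27
One optimal split: 3 + 3 + 3; product 3×3×3 = 27.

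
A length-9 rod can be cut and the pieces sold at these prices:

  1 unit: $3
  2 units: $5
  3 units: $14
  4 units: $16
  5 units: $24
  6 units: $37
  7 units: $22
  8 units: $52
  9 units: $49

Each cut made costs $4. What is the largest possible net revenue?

51

Build v[k] bottom-up: v[k] = max over allowed piece i of (p[i] + v[k−i]) − 4 per cut.
v[1] = 3
v[2] = max(3+3-4, 5+0) = 5
v[3] = max(3+5-4, 5+3-4, 14+0) = 14
v[4] = max(3+14-4, 5+5-4, 14+3-4, 16+0) = 16
v[5] = max(3+16-4, 5+14-4, 14+5-4, 16+3-4, 24+0) = 24
v[6] = max(3+24-4, 5+16-4, 14+14-4, 16+5-4, 24+3-4, 37+0) = 37
v[7] = max(3+37-4, 5+24-4, 14+16-4, …, 37+3-4, 22+0) = 36
v[8] = max(3+36-4, 5+37-4, 14+24-4, …, 22+3-4, 52+0) = 52
v[9] = max(3+52-4, 5+36-4, 14+37-4, …, 52+3-4, 49+0) = 51
One optimal plan: pieces 8 + 1 (1 cut) → $55 − $4 = $51.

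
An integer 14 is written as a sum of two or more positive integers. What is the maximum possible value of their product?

Define g[k] = max over 1≤i<k of i · max(k−i, g[k−i]); the inner max lets the remainder stay uncut if that's better.
g[2] = 1*max(1,0) = 1*1 = 1
g[3] = 1*max(2,1) = 1*2 = 2
g[4] = 2*max(2,1) = 2*2 = 4
g[5] = 2*max(3,2) = 2*3 = 6
g[6] = 3*max(3,2) = 3*3 = 9
g[7] = 2*max(5,6) = 2*6 = 12
g[8] = 2*max(6,9) = 2*9 = 18
g[9] = 3*max(6,9) = 3*9 = 27
g[10] = 2*max(8,18) = 2*18 = 36
g[11] = 2*max(9,27) = 2*27 = 54
g[12] = 3*max(9,27) = 3*27 = 81
g[13] = 2*max(11,54) = 2*54 = 108
g[14] = 2*max(12,81) = 2*81 = 162
One optimal split: 3 + 3 + 3 + 3 + 2; product 3*3*3*3*2 = 162.

162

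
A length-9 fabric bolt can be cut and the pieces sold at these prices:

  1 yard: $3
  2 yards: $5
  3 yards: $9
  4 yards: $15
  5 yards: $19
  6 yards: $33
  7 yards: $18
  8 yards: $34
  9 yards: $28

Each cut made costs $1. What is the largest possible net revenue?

Let v[k] be the best obtainable value from length k. For each k, try every first piece i and keep the best of price[i] + v[k−i] minus the 1 cut fee when i<k.
v[1] = 3
v[2] = max(3+3-1, 5+0) = 5
v[3] = max(3+5-1, 5+3-1, 9+0) = 9
v[4] = max(3+9-1, 5+5-1, 9+3-1, 15+0) = 15
v[5] = max(3+15-1, 5+9-1, 9+5-1, 15+3-1, 19+0) = 19
v[6] = max(3+19-1, 5+15-1, 9+9-1, 15+5-1, 19+3-1, 33+0) = 33
v[7] = max(3+33-1, 5+19-1, 9+15-1, …, 33+3-1, 18+0) = 35
v[8] = max(3+35-1, 5+33-1, 9+19-1, …, 18+3-1, 34+0) = 37
v[9] = max(3+37-1, 5+35-1, 9+33-1, …, 34+3-1, 28+0) = 41
One optimal plan: pieces 6 + 3 (1 cut) → $42 − $1 = $41.

41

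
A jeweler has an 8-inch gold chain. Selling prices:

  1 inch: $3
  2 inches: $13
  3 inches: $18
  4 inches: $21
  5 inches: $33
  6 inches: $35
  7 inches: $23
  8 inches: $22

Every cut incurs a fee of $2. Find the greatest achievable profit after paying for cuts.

49

Build r[k] bottom-up: r[k] = max over allowed piece i of (p[i] + r[k−i]) − 2 per cut.
r[1] = 3
r[2] = 13
r[3] = 18
r[4] = 24  (first piece 2, then r[2]=13)
r[5] = 33
r[6] = 35  (first piece 2, then r[4]=24)
r[7] = 44  (first piece 2, then r[5]=33)
r[8] = 49  (first piece 3, then r[5]=33)
One optimal plan: pieces 5 + 3 (1 cut) → $51 − $2 = $49.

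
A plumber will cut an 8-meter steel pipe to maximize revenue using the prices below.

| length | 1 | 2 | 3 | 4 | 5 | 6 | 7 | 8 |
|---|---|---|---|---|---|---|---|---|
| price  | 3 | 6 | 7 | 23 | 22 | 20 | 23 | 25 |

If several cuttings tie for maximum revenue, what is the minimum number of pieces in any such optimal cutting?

Build r[k] bottom-up: r[k] = max over allowed piece i of (p[i] + r[k−i]).
r[1] = 3
r[2] = 6  (first piece 1, then r[1]=3)
r[3] = 9  (first piece 1, then r[2]=6)
r[4] = 23
r[5] = 26  (first piece 1, then r[4]=23)
r[6] = 29  (first piece 1, then r[5]=26)
r[7] = 32  (first piece 1, then r[6]=29)
r[8] = 46  (first piece 4, then r[4]=23)
Maximum revenue is $46.
Now minimize piece count subject to staying optimal: for each k, pieces[k] = 1 + min over i with p[i]+r[k−i]=r[k] of pieces[k−i].
pieces[5] = 2
pieces[6] = 2
pieces[7] = 3
pieces[8] = 2

2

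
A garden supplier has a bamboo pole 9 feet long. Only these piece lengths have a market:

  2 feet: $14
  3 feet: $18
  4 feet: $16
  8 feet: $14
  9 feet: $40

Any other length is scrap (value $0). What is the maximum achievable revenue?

Consider every possible first cut. r[k] is the best of p[i]+r[k−i] over all sellable i≤k.
r[1] = 0
r[2] = 14
r[3] = max(14+0, 18+0) = 18
r[4] = max(14+14, 18+0, 16+0) = 28
r[5] = max(14+18, 18+14, 16+0) = 32
r[6] = max(14+28, 18+18, 16+14) = 42
r[7] = max(14+32, 18+28, 16+18) = 46
r[8] = max(14+42, 18+32, 16+28, 14+0) = 56
r[9] = max(14+46, 18+42, 16+32, 14+0, 40+0) = 60
One optimal cutting: 3 + 2 + 2 + 2 → $60.

60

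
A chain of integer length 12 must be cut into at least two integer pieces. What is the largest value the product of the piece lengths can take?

81

Fill m[k] for k=2..12: at each k try every first piece i and multiply by the better of (k−i) uncut or m[k−i].
Small cases: m[2]=1, m[3]=2, m[4]=4, m[5]=6, m[6]=9.
m[7] = max(1*9, 2*6, 3*4, 4*3, 5*2, 6*1) = 12
m[8] = max(1*12, 2*9, 3*6, …, 6*2, 7*1) = 18
m[9] = max(1*18, 2*12, 3*9, …, 7*2, 8*1) = 27
m[10] = max(1*27, 2*18, 3*12, …, 8*2, 9*1) = 36
m[11] = max(1*36, 2*27, 3*18, …, 9*2, 10*1) = 54
m[12] = max(1*54, 2*36, 3*27, …, 10*2, 11*1) = 81
One optimal split: 3 + 3 + 3 + 3; product 3*3*3*3 = 81.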